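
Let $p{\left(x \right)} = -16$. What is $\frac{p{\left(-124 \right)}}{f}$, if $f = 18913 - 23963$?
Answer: $\frac{8}{2525} \approx 0.0031683$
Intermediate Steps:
$f = -5050$ ($f = 18913 - 23963 = -5050$)
$\frac{p{\left(-124 \right)}}{f} = - \frac{16}{-5050} = \left(-16\right) \left(- \frac{1}{5050}\right) = \frac{8}{2525}$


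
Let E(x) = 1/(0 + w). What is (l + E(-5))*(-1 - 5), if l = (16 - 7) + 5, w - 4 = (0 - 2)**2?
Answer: -339/4 ≈ -84.750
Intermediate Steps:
w = 8 (w = 4 + (0 - 2)**2 = 4 + (-2)**2 = 4 + 4 = 8)
l = 14 (l = 9 + 5 = 14)
E(x) = 1/8 (E(x) = 1/(0 + 8) = 1/8)
(l + E(-5))*(-1 - 5) = (14 + 1/8)*(-1 - 5) = (113/8)*(-6) = -339/4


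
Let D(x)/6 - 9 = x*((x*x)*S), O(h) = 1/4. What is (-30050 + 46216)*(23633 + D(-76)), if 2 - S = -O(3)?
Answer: -95419637174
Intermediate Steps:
O(h) = ¼
S = 9/4 (S = 2 - (-1)/4 = 2 - 1*(-¼) = 2 + ¼ = 9/4 ≈ 2.2500)
D(x) = 54 + 27*x³/2 (D(x) = 54 + 6*(x*((x*x)*(9/4))) = 54 + 6*(x*(x²*(9/4))) = 54 + 6*(x*(9*x²/4)) = 54 + 6*(9*x³/4) = 54 + 27*x³/2)
(-30050 + 46216)*(23633 + D(-76)) = (-30050 + 46216)*(23633 + (54 + (27/2)*(-76)³)) = 16166*(23633 + (54 + (27/2)*(-438976))) = 16166*(23633 + (54 - 5926176)) = 16166*(23633 - 5926122) = 16166*(-5902489) = -95419637174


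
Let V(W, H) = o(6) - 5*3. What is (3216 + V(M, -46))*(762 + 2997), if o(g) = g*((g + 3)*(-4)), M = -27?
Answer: 11220615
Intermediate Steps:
o(g) = g*(-12 - 4*g) (o(g) = g*((3 + g)*(-4)) = g*(-12 - 4*g))
V(W, H) = -231 (V(W, H) = -4*6*(3 + 6) - 5*3 = -4*6*9 - 15 = -216 - 15 = -231)
(3216 + V(M, -46))*(762 + 2997) = (3216 - 231)*(762 + 2997) = 2985*3759 = 11220615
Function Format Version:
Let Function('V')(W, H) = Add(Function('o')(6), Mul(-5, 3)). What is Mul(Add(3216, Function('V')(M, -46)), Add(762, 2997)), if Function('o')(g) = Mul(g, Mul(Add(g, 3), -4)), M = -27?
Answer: 11220615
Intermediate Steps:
Function('o')(g) = Mul(g, Add(-12, Mul(-4, g))) (Function('o')(g) = Mul(g, Mul(Add(3, g), -4)) = Mul(g, Add(-12, Mul(-4, g))))
Function('V')(W, H) = -231 (Function('V')(W, H) = Add(Mul(-4, 6, Add(3, 6)), Mul(-5, 3)) = Add(Mul(-4, 6, 9), -15) = Add(-216, -15) = -231)
Mul(Add(3216, Function('V')(M, -46)), Add(762, 2997)) = Mul(Add(3216, -231), Add(762, 2997)) = Mul(2985, 3759) = 11220615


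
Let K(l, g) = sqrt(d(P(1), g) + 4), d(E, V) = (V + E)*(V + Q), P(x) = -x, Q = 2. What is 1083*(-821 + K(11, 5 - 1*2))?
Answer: -889143 + 1083*sqrt(14) ≈ -8.8509e+5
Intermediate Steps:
d(E, V) = (2 + V)*(E + V) (d(E, V) = (V + E)*(V + 2) = (E + V)*(2 + V) = (2 + V)*(E + V))
K(l, g) = sqrt(2 + g + g**2) (K(l, g) = sqrt((g**2 + 2*(-1*1) + 2*g + (-1*1)*g) + 4) = sqrt((g**2 + 2*(-1) + 2*g - g) + 4) = sqrt((g**2 - 2 + 2*g - g) + 4) = sqrt((-2 + g + g**2) + 4) = sqrt(2 + g + g**2))
1083*(-821 + K(11, 5 - 1*2)) = 1083*(-821 + sqrt(2 + (5 - 1*2) + (5 - 1*2)**2)) = 1083*(-821 + sqrt(2 + (5 - 2) + (5 - 2)**2)) = 1083*(-821 + sqrt(2 + 3 + 3**2)) = 1083*(-821 + sqrt(2 + 3 + 9)) = 1083*(-821 + sqrt(14)) = -889143 + 1083*sqrt(14)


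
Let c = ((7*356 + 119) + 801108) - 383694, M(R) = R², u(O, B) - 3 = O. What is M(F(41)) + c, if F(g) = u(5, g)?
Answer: 420089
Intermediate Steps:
u(O, B) = 3 + O
F(g) = 8 (F(g) = 3 + 5 = 8)
c = 420025 (c = ((2492 + 119) + 801108) - 383694 = (2611 + 801108) - 383694 = 803719 - 383694 = 420025)
M(F(41)) + c = 8² + 420025 = 64 + 420025 = 420089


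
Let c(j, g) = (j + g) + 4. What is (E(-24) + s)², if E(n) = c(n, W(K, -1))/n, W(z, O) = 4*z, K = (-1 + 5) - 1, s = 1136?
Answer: 11621281/9 ≈ 1.2913e+6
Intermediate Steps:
K = 3 (K = 4 - 1 = 3)
c(j, g) = 4 + g + j (c(j, g) = (g + j) + 4 = 4 + g + j)
E(n) = (16 + n)/n (E(n) = (4 + 4*3 + n)/n = (4 + 12 + n)/n = (16 + n)/n)
(E(-24) + s)² = ((16 - 24)/(-24) + 1136)² = (-1/24*(-8) + 1136)² = (⅓ + 1136)² = (3409/3)² = 11621281/9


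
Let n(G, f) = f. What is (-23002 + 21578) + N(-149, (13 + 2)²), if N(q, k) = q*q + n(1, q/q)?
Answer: 20778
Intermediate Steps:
N(q, k) = 1 + q² (N(q, k) = q*q + q/q = q² + 1 = 1 + q²)
(-23002 + 21578) + N(-149, (13 + 2)²) = (-23002 + 21578) + (1 + (-149)²) = -1424 + (1 + 22201) = -1424 + 22202 = 20778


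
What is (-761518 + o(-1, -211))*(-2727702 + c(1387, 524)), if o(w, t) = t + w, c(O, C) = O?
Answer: 2076715924950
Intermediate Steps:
(-761518 + o(-1, -211))*(-2727702 + c(1387, 524)) = (-761518 + (-211 - 1))*(-2727702 + 1387) = (-761518 - 212)*(-2726315) = -761730*(-2726315) = 2076715924950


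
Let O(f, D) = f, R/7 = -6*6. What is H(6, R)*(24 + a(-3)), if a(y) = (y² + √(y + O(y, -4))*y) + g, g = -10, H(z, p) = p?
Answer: -5796 + 756*I*√6 ≈ -5796.0 + 1851.8*I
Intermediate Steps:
R = -252 (R = 7*(-6*6) = 7*(-36) = -252)
a(y) = -10 + y² + √2*y^(3/2) (a(y) = (y² + √(y + y)*y) - 10 = (y² + √(2*y)*y) - 10 = (y² + (√2*√y)*y) - 10 = (y² + √2*y^(3/2)) - 10 = -10 + y² + √2*y^(3/2))
H(6, R)*(24 + a(-3)) = -252*(24 + (-10 + (-3)² + √2*(-3)^(3/2))) = -252*(24 + (-10 + 9 + √2*(-3*I*√3))) = -252*(24 + (-10 + 9 - 3*I*√6)) = -252*(24 + (-1 - 3*I*√6)) = -252*(23 - 3*I*√6) = -5796 + 756*I*√6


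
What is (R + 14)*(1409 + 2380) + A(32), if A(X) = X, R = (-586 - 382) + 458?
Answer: -1879312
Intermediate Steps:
R = -510 (R = -968 + 458 = -510)
(R + 14)*(1409 + 2380) + A(32) = (-510 + 14)*(1409 + 2380) + 32 = -496*3789 + 32 = -1879344 + 32 = -1879312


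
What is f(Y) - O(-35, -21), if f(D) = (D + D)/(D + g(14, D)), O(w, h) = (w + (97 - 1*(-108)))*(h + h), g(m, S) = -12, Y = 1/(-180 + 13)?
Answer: 14315702/2005 ≈ 7140.0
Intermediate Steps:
Y = -1/167 (Y = 1/(-167) = -1/167 ≈ -0.0059880)
O(w, h) = 2*h*(205 + w) (O(w, h) = (w + (97 + 108))*(2*h) = (w + 205)*(2*h) = (205 + w)*(2*h) = 2*h*(205 + w))
f(D) = 2*D/(-12 + D) (f(D) = (D + D)/(D - 12) = (2*D)/(-12 + D) = 2*D/(-12 + D))
f(Y) - O(-35, -21) = 2*(-1/167)/(-12 - 1/167) - 2*(-21)*(205 - 35) = 2*(-1/167)/(-2005/167) - 2*(-21)*170 = 2*(-1/167)*(-167/2005) - 1*(-7140) = 2/2005 + 7140 = 14315702/2005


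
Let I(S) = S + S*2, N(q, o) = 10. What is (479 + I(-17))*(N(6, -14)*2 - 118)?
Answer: -41944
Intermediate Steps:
I(S) = 3*S (I(S) = S + 2*S = 3*S)
(479 + I(-17))*(N(6, -14)*2 - 118) = (479 + 3*(-17))*(10*2 - 118) = (479 - 51)*(20 - 118) = 428*(-98) = -41944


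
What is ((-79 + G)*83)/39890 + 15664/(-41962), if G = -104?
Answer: -631098889/836932090 ≈ -0.75406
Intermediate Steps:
((-79 + G)*83)/39890 + 15664/(-41962) = ((-79 - 104)*83)/39890 + 15664/(-41962) = -183*83*(1/39890) + 15664*(-1/41962) = -15189*1/39890 - 7832/20981 = -15189/39890 - 7832/20981 = -631098889/836932090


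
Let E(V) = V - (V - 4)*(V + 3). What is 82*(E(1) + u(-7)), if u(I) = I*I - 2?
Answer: 4920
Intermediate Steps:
u(I) = -2 + I**2 (u(I) = I**2 - 2 = -2 + I**2)
E(V) = V - (-4 + V)*(3 + V)
82*(E(1) + u(-7)) = 82*((12 - 1*1**2 + 2*1) + (-2 + (-7)**2)) = 82*((12 - 1*1 + 2) + (-2 + 49)) = 82*((12 - 1 + 2) + 47) = 82*(13 + 47) = 82*60 = 4920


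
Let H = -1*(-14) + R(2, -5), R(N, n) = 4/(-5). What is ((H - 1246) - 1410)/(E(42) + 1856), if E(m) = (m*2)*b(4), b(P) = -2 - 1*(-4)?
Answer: -6607/5060 ≈ -1.3057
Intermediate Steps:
b(P) = 2 (b(P) = -2 + 4 = 2)
R(N, n) = -4/5 (R(N, n) = 4*(-1/5) = -4/5)
H = 66/5 (H = -1*(-14) - 4/5 = 14 - 4/5 = 66/5 ≈ 13.200)
E(m) = 4*m (E(m) = (m*2)*2 = (2*m)*2 = 4*m)
((H - 1246) - 1410)/(E(42) + 1856) = ((66/5 - 1246) - 1410)/(4*42 + 1856) = (-6164/5 - 1410)/(168 + 1856) = -13214/5/2024 = -13214/5*1/2024 = -6607/5060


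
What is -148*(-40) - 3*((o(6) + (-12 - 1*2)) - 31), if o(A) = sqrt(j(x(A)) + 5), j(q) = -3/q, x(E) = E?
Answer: 6055 - 9*sqrt(2)/2 ≈ 6048.6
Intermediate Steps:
o(A) = sqrt(5 - 3/A) (o(A) = sqrt(-3/A + 5) = sqrt(5 - 3/A))
-148*(-40) - 3*((o(6) + (-12 - 1*2)) - 31) = -148*(-40) - 3*((sqrt(5 - 3/6) + (-12 - 1*2)) - 31) = 5920 - 3*((sqrt(5 - 3*1/6) + (-12 - 2)) - 31) = 5920 - 3*((sqrt(5 - 1/2) - 14) - 31) = 5920 - 3*((sqrt(9/2) - 14) - 31) = 5920 - 3*((3*sqrt(2)/2 - 14) - 31) = 5920 - 3*((-14 + 3*sqrt(2)/2) - 31) = 5920 - 3*(-45 + 3*sqrt(2)/2) = 5920 + (135 - 9*sqrt(2)/2) = 6055 - 9*sqrt(2)/2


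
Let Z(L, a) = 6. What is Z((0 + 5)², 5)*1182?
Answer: 7092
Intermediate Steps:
Z((0 + 5)², 5)*1182 = 6*1182 = 7092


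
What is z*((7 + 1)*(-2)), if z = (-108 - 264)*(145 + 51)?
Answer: 1166592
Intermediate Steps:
z = -72912 (z = -372*196 = -72912)
z*((7 + 1)*(-2)) = -72912*(7 + 1)*(-2) = -583296*(-2) = -72912*(-16) = 1166592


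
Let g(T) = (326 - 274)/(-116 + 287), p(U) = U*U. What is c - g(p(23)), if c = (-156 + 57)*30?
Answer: -507922/171 ≈ -2970.3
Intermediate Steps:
p(U) = U²
g(T) = 52/171
c = -2970 (c = -99*30 = -2970)
c - g(p(23)) = -2970 - 1*52/171 = -2970 - 52/171 = -507922/171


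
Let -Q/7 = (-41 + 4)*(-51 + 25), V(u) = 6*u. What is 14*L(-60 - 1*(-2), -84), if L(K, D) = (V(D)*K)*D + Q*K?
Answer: -28908824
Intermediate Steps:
Q = -6734 (Q = -7*(-41 + 4)*(-51 + 25) = -(-259)*(-26) = -7*962 = -6734)
L(K, D) = -6734*K + 6*K*D² (L(K, D) = ((6*D)*K)*D - 6734*K = (6*D*K)*D - 6734*K = 6*K*D² - 6734*K = -6734*K + 6*K*D²)
14*L(-60 - 1*(-2), -84) = 14*(2*(-60 - 1*(-2))*(-3367 + 3*(-84)²)) = 14*(2*(-60 + 2)*(-3367 + 3*7056)) = 14*(2*(-58)*(-3367 + 21168)) = 14*(2*(-58)*17801) = 14*(-2064916) = -28908824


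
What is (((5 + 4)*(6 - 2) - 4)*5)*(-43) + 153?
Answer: -6727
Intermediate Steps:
(((5 + 4)*(6 - 2) - 4)*5)*(-43) + 153 = ((9*4 - 4)*5)*(-43) + 153 = ((36 - 4)*5)*(-43) + 153 = (32*5)*(-43) + 153 = 160*(-43) + 153 = -6880 + 153 = -6727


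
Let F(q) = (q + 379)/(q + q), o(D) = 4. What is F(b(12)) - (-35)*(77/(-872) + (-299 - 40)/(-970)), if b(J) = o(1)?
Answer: 602834/10573 ≈ 57.016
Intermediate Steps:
b(J) = 4
F(q) = (379 + q)/(2*q) (F(q) = (379 + q)/((2*q)) = (379 + q)*(1/(2*q)) = (379 + q)/(2*q))
F(b(12)) - (-35)*(77/(-872) + (-299 - 40)/(-970)) = (1/2)*(379 + 4)/4 - (-35)*(77/(-872) + (-299 - 40)/(-970)) = (1/2)*(1/4)*383 - (-35)*(77*(-1/872) - 339*(-1/970)) = 383/8 - (-35)*(-77/872 + 339/970) = 383/8 - (-35)*110459/422920 = 383/8 - 1*(-773213/84584) = 383/8 + 773213/84584 = 602834/10573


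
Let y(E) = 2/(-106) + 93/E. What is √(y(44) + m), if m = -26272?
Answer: I*√35715407277/1166 ≈ 162.08*I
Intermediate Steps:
y(E) = -1/53 + 93/E (y(E) = 2*(-1/106) + 93/E = -1/53 + 93/E)
√(y(44) + m) = √((1/53)*(4929 - 1*44)/44 - 26272) = √((1/53)*(1/44)*(4929 - 44) - 26272) = √((1/53)*(1/44)*4885 - 26272) = √(4885/2332 - 26272) = √(-61261419/2332) = I*√35715407277/1166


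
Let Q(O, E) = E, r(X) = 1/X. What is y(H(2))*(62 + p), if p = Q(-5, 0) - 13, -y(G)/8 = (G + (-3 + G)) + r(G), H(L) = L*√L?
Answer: 1176 - 1666*√2 ≈ -1180.1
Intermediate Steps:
H(L) = L^(3/2)
y(G) = 24 - 16*G - 8/G (y(G) = -8*((G + (-3 + G)) + 1/G) = -8*((-3 + 2*G) + 1/G) = -8*(-3 + 1/G + 2*G) = 24 - 16*G - 8/G)
p = -13 (p = 0 - 13 = -13)
y(H(2))*(62 + p) = (24 - 32*√2 - 8*√2/4)*(62 - 13) = (24 - 32*√2 - 8*√2/4)*49 = (24 - 32*√2 - 2*√2)*49 = (24 - 34*√2)*49 = 1176 - 1666*√2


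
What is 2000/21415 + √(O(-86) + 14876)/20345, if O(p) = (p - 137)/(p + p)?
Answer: 400/4283 + √110032485/1749670 ≈ 0.099388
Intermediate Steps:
O(p) = (-137 + p)/(2*p) (O(p) = (-137 + p)/((2*p)) = (-137 + p)*(1/(2*p)) = (-137 + p)/(2*p))
2000/21415 + √(O(-86) + 14876)/20345 = 2000/21415 + √((½)*(-137 - 86)/(-86) + 14876)/20345 = 2000*(1/21415) + √((½)*(-1/86)*(-223) + 14876)*(1/20345) = 400/4283 + √(223/172 + 14876)*(1/20345) = 400/4283 + √(2558895/172)*(1/20345) = 400/4283 + (√110032485/86)*(1/20345) = 400/4283 + √110032485/1749670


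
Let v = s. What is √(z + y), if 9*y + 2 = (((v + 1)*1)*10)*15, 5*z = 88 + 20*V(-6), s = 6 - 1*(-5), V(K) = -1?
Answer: √48010/15 ≈ 14.607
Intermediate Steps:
s = 11 (s = 6 + 5 = 11)
v = 11
z = 68/5 (z = (88 + 20*(-1))/5 = (88 - 20)/5 = (⅕)*68 = 68/5 ≈ 13.600)
y = 1798/9 (y = -2/9 + ((((11 + 1)*1)*10)*15)/9 = -2/9 + (((12*1)*10)*15)/9 = -2/9 + ((12*10)*15)/9 = -2/9 + (120*15)/9 = -2/9 + (⅑)*1800 = -2/9 + 200 = 1798/9 ≈ 199.78)
√(z + y) = √(68/5 + 1798/9) = √(9602/45) = √48010/15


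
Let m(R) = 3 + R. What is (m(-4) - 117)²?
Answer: 13924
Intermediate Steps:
(m(-4) - 117)² = ((3 - 4) - 117)² = (-1 - 117)² = (-118)² = 13924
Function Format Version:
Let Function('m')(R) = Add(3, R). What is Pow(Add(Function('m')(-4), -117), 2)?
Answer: 13924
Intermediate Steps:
Pow(Add(Function('m')(-4), -117), 2) = Pow(Add(Add(3, -4), -117), 2) = Pow(Add(-1, -117), 2) = Pow(-118, 2) = 13924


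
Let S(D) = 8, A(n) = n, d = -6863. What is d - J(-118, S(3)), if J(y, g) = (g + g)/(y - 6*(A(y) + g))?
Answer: -1859881/271 ≈ -6863.0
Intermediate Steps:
J(y, g) = 2*g/(-6*g - 5*y) (J(y, g) = (g + g)/(y - 6*(y + g)) = (2*g)/(y - 6*(g + y)) = (2*g)/(y + (-6*g - 6*y)) = (2*g)/(-6*g - 5*y) = 2*g/(-6*g - 5*y))
d - J(-118, S(3)) = -6863 - (-2)*8/(5*(-118) + 6*8) = -6863 - (-2)*8/(-590 + 48) = -6863 - (-2)*8/(-542) = -6863 - (-2)*8*(-1)/542 = -6863 - 1*8/271 = -6863 - 8/271 = -1859881/271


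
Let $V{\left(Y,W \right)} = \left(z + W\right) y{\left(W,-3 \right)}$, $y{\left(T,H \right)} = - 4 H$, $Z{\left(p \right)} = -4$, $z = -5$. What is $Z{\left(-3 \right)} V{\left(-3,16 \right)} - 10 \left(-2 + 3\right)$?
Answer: $-538$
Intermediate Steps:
$V{\left(Y,W \right)} = -60 + 12 W$ ($V{\left(Y,W \right)} = \left(-5 + W\right) \left(\left(-4\right) \left(-3\right)\right) = \left(-5 + W\right) 12 = -60 + 12 W$)
$Z{\left(-3 \right)} V{\left(-3,16 \right)} - 10 \left(-2 + 3\right) = - 4 \left(-60 + 12 \cdot 16\right) - 10 \left(-2 + 3\right) = - 4 \left(-60 + 192\right) - 10 = \left(-4\right) 132 - 10 = -528 - 10 = -538$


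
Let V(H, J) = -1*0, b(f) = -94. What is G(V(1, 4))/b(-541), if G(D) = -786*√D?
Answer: 0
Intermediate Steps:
V(H, J) = 0
G(V(1, 4))/b(-541) = -786*√0/(-94) = -786*0*(-1/94) = 0*(-1/94) = 0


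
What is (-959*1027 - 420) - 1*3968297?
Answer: -4953610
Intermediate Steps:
(-959*1027 - 420) - 1*3968297 = (-984893 - 420) - 3968297 = -985313 - 3968297 = -4953610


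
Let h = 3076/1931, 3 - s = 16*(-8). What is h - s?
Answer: -249885/1931 ≈ -129.41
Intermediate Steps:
s = 131 (s = 3 - 16*(-8) = 3 - 1*(-128) = 3 + 128 = 131)
h = 3076/1931 (h = 3076*(1/1931) = 3076/1931 ≈ 1.5930)
h - s = 3076/1931 - 1*131 = 3076/1931 - 131 = -249885/1931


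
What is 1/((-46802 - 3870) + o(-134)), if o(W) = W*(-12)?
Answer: -1/49064 ≈ -2.0382e-5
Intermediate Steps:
o(W) = -12*W
1/((-46802 - 3870) + o(-134)) = 1/((-46802 - 3870) - 12*(-134)) = 1/(-50672 + 1608) = 1/(-49064) = -1/49064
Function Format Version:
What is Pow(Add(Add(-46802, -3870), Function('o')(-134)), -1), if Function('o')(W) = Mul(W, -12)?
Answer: Rational(-1, 49064) ≈ -2.0382e-5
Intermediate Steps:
Function('o')(W) = Mul(-12, W)
Pow(Add(Add(-46802, -3870), Function('o')(-134)), -1) = Pow(Add(Add(-46802, -3870), Mul(-12, -134)), -1) = Pow(Add(-50672, 1608), -1) = Pow(-49064, -1) = Rational(-1, 49064)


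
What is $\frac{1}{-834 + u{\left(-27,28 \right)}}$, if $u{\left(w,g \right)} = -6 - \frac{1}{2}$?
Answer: $- \frac{2}{1681} \approx -0.0011898$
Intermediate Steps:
$u{\left(w,g \right)} = - \frac{13}{2}$ ($u{\left(w,g \right)} = -6 - \frac{1}{2} = - \frac{13}{2}$)
$\frac{1}{-834 + u{\left(-27,28 \right)}} = \frac{1}{-834 - \frac{13}{2}} = \frac{1}{- \frac{1681}{2}} = - \frac{2}{1681}$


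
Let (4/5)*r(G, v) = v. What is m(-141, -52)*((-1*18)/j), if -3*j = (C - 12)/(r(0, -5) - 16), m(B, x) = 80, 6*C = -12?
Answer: 48060/7 ≈ 6865.7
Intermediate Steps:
C = -2 (C = (1/6)*(-12) = -2)
r(G, v) = 5*v/4
j = -56/267 (j = -(-2 - 12)/(3*((5/4)*(-5) - 16)) = -(-14)/(3*(-25/4 - 16)) = -(-14)/(3*(-89/4)) = -(-14)*(-4)/(3*89) = -1/3*56/89 = -56/267 ≈ -0.20974)
m(-141, -52)*((-1*18)/j) = 80*((-1*18)/(-56/267)) = 80*(-18*(-267/56)) = 80*(2403/28) = 48060/7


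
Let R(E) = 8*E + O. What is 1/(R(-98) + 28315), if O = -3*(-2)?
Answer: 1/27537 ≈ 3.6315e-5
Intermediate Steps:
O = 6
R(E) = 6 + 8*E (R(E) = 8*E + 6 = 6 + 8*E)
1/(R(-98) + 28315) = 1/((6 + 8*(-98)) + 28315) = 1/((6 - 784) + 28315) = 1/(-778 + 28315) = 1/27537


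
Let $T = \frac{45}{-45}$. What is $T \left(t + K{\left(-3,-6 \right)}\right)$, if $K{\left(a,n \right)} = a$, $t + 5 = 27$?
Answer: $-19$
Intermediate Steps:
$t = 22$ ($t = -5 + 27 = 22$)
$T = -1$ ($T = 45 \left(- \frac{1}{45}\right) = -1$)
$T \left(t + K{\left(-3,-6 \right)}\right) = - (22 - 3) = \left(-1\right) 19 = -19$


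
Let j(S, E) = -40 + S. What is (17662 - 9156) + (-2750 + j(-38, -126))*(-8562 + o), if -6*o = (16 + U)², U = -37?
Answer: 24429700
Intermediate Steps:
o = -147/2 (o = -(16 - 37)²/6 = -⅙*(-21)² = -⅙*441 = -147/2 ≈ -73.500)
(17662 - 9156) + (-2750 + j(-38, -126))*(-8562 + o) = (17662 - 9156) + (-2750 + (-40 - 38))*(-8562 - 147/2) = 8506 + (-2750 - 78)*(-17271/2) = 8506 - 2828*(-17271/2) = 8506 + 24421194 = 24429700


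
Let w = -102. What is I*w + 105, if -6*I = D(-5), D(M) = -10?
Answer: -65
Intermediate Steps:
I = 5/3 (I = -⅙*(-10) = 5/3 ≈ 1.6667)
I*w + 105 = (5/3)*(-102) + 105 = -170 + 105 = -65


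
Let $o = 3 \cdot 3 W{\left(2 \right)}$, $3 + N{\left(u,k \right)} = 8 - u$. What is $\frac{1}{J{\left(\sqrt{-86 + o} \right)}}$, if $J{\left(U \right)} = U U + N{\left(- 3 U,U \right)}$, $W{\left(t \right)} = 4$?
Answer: $- \frac{1}{55} - \frac{i \sqrt{2}}{165} \approx -0.018182 - 0.008571 i$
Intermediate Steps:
$N{\left(u,k \right)} = 5 - u$ ($N{\left(u,k \right)} = -3 - \left(-8 + u\right) = 5 - u$)
$o = 36$ ($o = 3 \cdot 3 \cdot 4 = 9 \cdot 4 = 36$)
$J{\left(U \right)} = 5 + U^{2} + 3 U$ ($J{\left(U \right)} = U U - \left(-5 - 3 U\right) = U^{2} + \left(5 + 3 U\right) = 5 + U^{2} + 3 U$)
$\frac{1}{J{\left(\sqrt{-86 + o} \right)}} = \frac{1}{5 + \left(\sqrt{-86 + 36}\right)^{2} + 3 \sqrt{-86 + 36}} = \frac{1}{5 + \left(\sqrt{-50}\right)^{2} + 3 \sqrt{-50}} = \frac{1}{5 + \left(5 i \sqrt{2}\right)^{2} + 3 \cdot 5 i \sqrt{2}} = \frac{1}{5 - 50 + 15 i \sqrt{2}} = \frac{1}{-45 + 15 i \sqrt{2}}$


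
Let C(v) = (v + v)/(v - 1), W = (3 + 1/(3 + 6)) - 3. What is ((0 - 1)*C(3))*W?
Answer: -1/3 ≈ -0.33333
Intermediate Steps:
W = 1/9 (W = (3 + 1/9) - 3 = 28/9 - 3 = 1/9 ≈ 0.11111)
C(v) = 2*v/(-1 + v) (C(v) = (2*v)/(-1 + v) = 2*v/(-1 + v))
((0 - 1)*C(3))*W = ((0 - 1)*(2*3/(-1 + 3)))*(1/9) = -2*3/2*(1/9) = -1*3*(1/9) = -3*1/9 = -1/3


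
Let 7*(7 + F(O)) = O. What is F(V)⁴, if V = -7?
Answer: 4096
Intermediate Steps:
F(O) = -7 + O/7
F(V)⁴ = (-7 + (⅐)*(-7))⁴ = (-7 - 1)⁴ = (-8)⁴ = 4096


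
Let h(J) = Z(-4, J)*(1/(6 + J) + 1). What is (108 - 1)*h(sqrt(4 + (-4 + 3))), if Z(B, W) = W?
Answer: -107/11 + 1391*sqrt(3)/11 ≈ 209.30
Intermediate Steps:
h(J) = J*(1 + 1/(6 + J)) (h(J) = J*(1/(6 + J) + 1) = J*(1 + 1/(6 + J)))
(108 - 1)*h(sqrt(4 + (-4 + 3))) = (108 - 1)*(sqrt(4 + (-4 + 3))*(7 + sqrt(4 + (-4 + 3)))/(6 + sqrt(4 + (-4 + 3)))) = 107*(sqrt(4 - 1)*(7 + sqrt(4 - 1))/(6 + sqrt(4 - 1))) = 107*(sqrt(3)*(7 + sqrt(3))/(6 + sqrt(3))) = 107*sqrt(3)*(7 + sqrt(3))/(6 + sqrt(3))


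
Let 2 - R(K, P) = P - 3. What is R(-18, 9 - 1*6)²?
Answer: 4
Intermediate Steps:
R(K, P) = 5 - P (R(K, P) = 2 - (P - 3) = 2 - (-3 + P) = 2 + (3 - P) = 5 - P)
R(-18, 9 - 1*6)² = (5 - (9 - 1*6))² = (5 - (9 - 6))² = (5 - 1*3)² = (5 - 3)² = 2² = 4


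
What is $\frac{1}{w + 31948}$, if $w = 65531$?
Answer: $\frac{1}{97479} \approx 1.0259 \cdot 10^{-5}$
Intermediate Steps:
$\frac{1}{w + 31948} = \frac{1}{65531 + 31948} = \frac{1}{97479}$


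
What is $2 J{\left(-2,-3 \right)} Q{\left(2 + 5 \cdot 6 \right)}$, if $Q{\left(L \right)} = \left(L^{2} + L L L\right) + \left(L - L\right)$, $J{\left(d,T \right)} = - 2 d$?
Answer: $270336$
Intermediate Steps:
$Q{\left(L \right)} = L^{2} + L^{3}$ ($Q{\left(L \right)} = \left(L^{2} + L^{2} L\right) + 0 = \left(L^{2} + L^{3}\right) + 0 = L^{2} + L^{3}$)
$2 J{\left(-2,-3 \right)} Q{\left(2 + 5 \cdot 6 \right)} = 2 \left(\left(-2\right) \left(-2\right)\right) \left(2 + 5 \cdot 6\right)^{2} \left(1 + \left(2 + 5 \cdot 6\right)\right) = 2 \cdot 4 \left(2 + 30\right)^{2} \left(1 + \left(2 + 30\right)\right) = 8 \cdot 32^{2} \left(1 + 32\right) = 8 \cdot 1024 \cdot 33 = 8 \cdot 33792 = 270336$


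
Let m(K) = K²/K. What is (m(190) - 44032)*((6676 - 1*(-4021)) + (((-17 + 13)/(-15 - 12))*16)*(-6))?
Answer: -1405063030/3 ≈ -4.6835e+8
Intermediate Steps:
m(K) = K
(m(190) - 44032)*((6676 - 1*(-4021)) + (((-17 + 13)/(-15 - 12))*16)*(-6)) = (190 - 44032)*((6676 - 1*(-4021)) + (((-17 + 13)/(-15 - 12))*16)*(-6)) = -43842*((6676 + 4021) + (-4/(-27)*16)*(-6)) = -43842*(10697 + (-4*(-1/27)*16)*(-6)) = -43842*(10697 + ((4/27)*16)*(-6)) = -43842*(10697 + (64/27)*(-6)) = -43842*(10697 - 128/9) = -43842*96145/9 = -1405063030/3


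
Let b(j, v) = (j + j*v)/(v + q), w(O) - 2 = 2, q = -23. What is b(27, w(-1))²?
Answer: 18225/361 ≈ 50.485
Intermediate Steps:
w(O) = 4 (w(O) = 2 + 2 = 4)
b(j, v) = (j + j*v)/(-23 + v) (b(j, v) = (j + j*v)/(v - 23) = (j + j*v)/(-23 + v))
b(27, w(-1))² = (27*(1 + 4)/(-23 + 4))² = (27*5/(-19))² = (27*(-1/19)*5)² = (-135/19)² = 18225/361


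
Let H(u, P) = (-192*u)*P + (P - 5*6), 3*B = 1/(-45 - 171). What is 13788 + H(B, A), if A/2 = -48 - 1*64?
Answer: 363626/27 ≈ 13468.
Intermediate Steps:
B = -1/648 (B = 1/(3*(-45 - 171)) = (⅓)/(-216) = (⅓)*(-1/216) = -1/648 ≈ -0.0015432)
A = -224 (A = 2*(-48 - 1*64) = 2*(-48 - 64) = 2*(-112) = -224)
H(u, P) = -30 + P - 192*P*u (H(u, P) = -192*P*u + (P - 30) = -192*P*u + (-30 + P) = -30 + P - 192*P*u)
13788 + H(B, A) = 13788 + (-30 - 224 - 192*(-224)*(-1/648)) = 13788 + (-30 - 224 - 1792/27) = 13788 - 8650/27 = 363626/27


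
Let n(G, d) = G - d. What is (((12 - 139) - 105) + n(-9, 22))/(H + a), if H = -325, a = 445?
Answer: -263/120 ≈ -2.1917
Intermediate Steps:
(((12 - 139) - 105) + n(-9, 22))/(H + a) = (((12 - 139) - 105) + (-9 - 1*22))/(-325 + 445) = ((-127 - 105) + (-9 - 22))/120 = (-232 - 31)*(1/120) = -263*1/120 = -263/120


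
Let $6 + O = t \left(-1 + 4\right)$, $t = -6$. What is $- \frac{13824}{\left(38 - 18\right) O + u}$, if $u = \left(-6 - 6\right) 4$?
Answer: $\frac{288}{11} \approx 26.182$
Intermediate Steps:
$O = -24$ ($O = -6 - 6 \left(-1 + 4\right) = -6 - 18 = -24$)
$u = -48$ ($u = \left(-12\right) 4 = -48$)
$- \frac{13824}{\left(38 - 18\right) O + u} = - \frac{13824}{\left(38 - 18\right) \left(-24\right) - 48} = - \frac{13824}{20 \left(-24\right) - 48} = - \frac{13824}{-480 - 48} = - \frac{13824}{-528} = \left(-13824\right) \left(- \frac{1}{528}\right) = \frac{288}{11}$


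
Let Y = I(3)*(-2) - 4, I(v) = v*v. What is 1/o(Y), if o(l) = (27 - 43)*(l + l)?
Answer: 1/704 ≈ 0.0014205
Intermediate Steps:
I(v) = v²
Y = -22 (Y = 3²*(-2) - 4 = 9*(-2) - 4 = -18 - 4 = -22)
o(l) = -32*l
1/o(Y) = 1/(-32*(-22)) = 1/704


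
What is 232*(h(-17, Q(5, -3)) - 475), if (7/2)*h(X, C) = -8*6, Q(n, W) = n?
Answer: -793672/7 ≈ -1.1338e+5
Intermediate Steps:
h(X, C) = -96/7 (h(X, C) = 2*(-8*6)/7 = (2/7)*(-48) = -96/7)
232*(h(-17, Q(5, -3)) - 475) = 232*(-96/7 - 475) = 232*(-3421/7) = -793672/7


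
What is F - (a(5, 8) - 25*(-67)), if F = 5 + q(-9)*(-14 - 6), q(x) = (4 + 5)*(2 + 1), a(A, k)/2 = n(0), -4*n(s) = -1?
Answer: -4421/2 ≈ -2210.5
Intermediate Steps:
n(s) = ¼ (n(s) = -¼*(-1) = ¼)
a(A, k) = ½ (a(A, k) = 2*(¼) = ½)
q(x) = 27 (q(x) = 9*3 = 27)
F = -535 (F = 5 + 27*(-14 - 6) = 5 + 27*(-20) = 5 - 540 = -535)
F - (a(5, 8) - 25*(-67)) = -535 - (½ - 25*(-67)) = -535 - (½ + 1675) = -535 - 1*3351/2 = -535 - 3351/2 = -4421/2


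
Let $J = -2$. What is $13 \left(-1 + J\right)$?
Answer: $-39$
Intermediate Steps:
$13 \left(-1 + J\right) = 13 \left(-1 - 2\right) = 13 \left(-3\right) = -39$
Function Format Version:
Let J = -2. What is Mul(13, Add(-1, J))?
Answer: -39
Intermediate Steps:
Mul(13, Add(-1, J)) = Mul(13, Add(-1, -2)) = Mul(13, -3) = -39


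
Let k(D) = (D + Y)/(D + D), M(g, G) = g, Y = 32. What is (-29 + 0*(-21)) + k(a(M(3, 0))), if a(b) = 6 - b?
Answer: -139/6 ≈ -23.167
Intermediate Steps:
k(D) = (32 + D)/(2*D) (k(D) = (D + 32)/(D + D) = (32 + D)/((2*D)) = (32 + D)*(1/(2*D)) = (32 + D)/(2*D))
(-29 + 0*(-21)) + k(a(M(3, 0))) = (-29 + 0*(-21)) + (32 + (6 - 1*3))/(2*(6 - 1*3)) = (-29 + 0) + (32 + (6 - 3))/(2*(6 - 3)) = -29 + (1/2)*(32 + 3)/3 = -29 + (1/2)*(1/3)*35 = -29 + 35/6 = -139/6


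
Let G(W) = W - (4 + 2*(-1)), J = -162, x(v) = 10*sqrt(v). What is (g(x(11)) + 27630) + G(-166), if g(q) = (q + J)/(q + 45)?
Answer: 5078792/185 + 414*sqrt(11)/185 ≈ 27460.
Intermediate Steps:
g(q) = (-162 + q)/(45 + q) (g(q) = (q - 162)/(q + 45) = (-162 + q)/(45 + q))
G(W) = -2 + W (G(W) = W - (4 - 2) = W - 1*2 = W - 2 = -2 + W)
(g(x(11)) + 27630) + G(-166) = ((-162 + 10*sqrt(11))/(45 + 10*sqrt(11)) + 27630) + (-2 - 166) = (27630 + (-162 + 10*sqrt(11))/(45 + 10*sqrt(11))) - 168 = 27462 + (-162 + 10*sqrt(11))/(45 + 10*sqrt(11))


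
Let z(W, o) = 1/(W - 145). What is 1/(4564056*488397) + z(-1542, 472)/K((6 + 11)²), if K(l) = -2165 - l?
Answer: 53073223765/219717324852670008 ≈ 2.4155e-7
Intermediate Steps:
z(W, o) = 1/(-145 + W)
1/(4564056*488397) + z(-1542, 472)/K((6 + 11)²) = 1/(4564056*488397) + 1/((-145 - 1542)*(-2165 - (6 + 11)²)) = (1/4564056)*(1/488397) + 1/((-1687)*(-2165 - 1*17²)) = 1/2229071258232 - 1/(1687*(-2165 - 1*289)) = 1/2229071258232 - 1/(1687*(-2165 - 289)) = 1/2229071258232 - 1/1687/(-2454) = 1/2229071258232 - 1/1687*(-1/2454) = 1/2229071258232 + 1/4139898 = 53073223765/219717324852670008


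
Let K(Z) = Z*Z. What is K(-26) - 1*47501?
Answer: -46825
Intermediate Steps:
K(Z) = Z²
K(-26) - 1*47501 = (-26)² - 1*47501 = 676 - 47501 = -46825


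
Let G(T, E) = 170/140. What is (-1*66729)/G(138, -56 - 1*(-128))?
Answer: -934206/17 ≈ -54953.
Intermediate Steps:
G(T, E) = 17/14 (G(T, E) = 170*(1/140) = 17/14)
(-1*66729)/G(138, -56 - 1*(-128)) = (-1*66729)/(17/14) = -66729*14/17 = -934206/17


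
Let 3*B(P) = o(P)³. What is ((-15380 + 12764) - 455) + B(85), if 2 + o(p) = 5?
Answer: -3062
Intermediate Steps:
o(p) = 3 (o(p) = -2 + 5 = 3)
B(P) = 9 (B(P) = (⅓)*3³ = (⅓)*27 = 9)
((-15380 + 12764) - 455) + B(85) = ((-15380 + 12764) - 455) + 9 = (-2616 - 455) + 9 = -3071 + 9 = -3062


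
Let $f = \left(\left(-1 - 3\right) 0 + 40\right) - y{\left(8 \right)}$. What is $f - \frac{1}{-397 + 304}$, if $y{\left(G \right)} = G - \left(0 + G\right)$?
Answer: $\frac{3721}{93} \approx 40.011$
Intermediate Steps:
$y{\left(G \right)} = 0$ ($y{\left(G \right)} = G - G = 0$)
$f = 40$ ($f = \left(\left(-1 - 3\right) 0 + 40\right) - 0 = \left(\left(-4\right) 0 + 40\right) + 0 = \left(0 + 40\right) + 0 = 40 + 0 = 40$)
$f - \frac{1}{-397 + 304} = 40 - \frac{1}{-397 + 304} = 40 - \frac{1}{-93} = 40 - - \frac{1}{93} = 40 + \frac{1}{93} = \frac{3721}{93}$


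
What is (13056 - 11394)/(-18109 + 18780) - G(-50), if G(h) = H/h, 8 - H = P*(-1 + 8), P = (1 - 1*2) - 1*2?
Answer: 102559/33550 ≈ 3.0569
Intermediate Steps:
P = -3 (P = (1 - 2) - 2 = -1 - 2 = -3)
H = 29 (H = 8 - (-3)*(-1 + 8) = 8 - (-3)*7 = 8 - 1*(-21) = 8 + 21 = 29)
G(h) = 29/h
(13056 - 11394)/(-18109 + 18780) - G(-50) = (13056 - 11394)/(-18109 + 18780) - 29/(-50) = 1662/671 - 29*(-1)/50 = 1662*(1/671) - 1*(-29/50) = 1662/671 + 29/50 = 102559/33550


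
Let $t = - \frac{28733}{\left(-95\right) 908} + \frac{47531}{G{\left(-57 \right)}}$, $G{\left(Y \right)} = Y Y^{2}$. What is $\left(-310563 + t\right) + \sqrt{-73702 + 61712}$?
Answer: $- \frac{261113920942049}{840776220} + i \sqrt{11990} \approx -3.1056 \cdot 10^{5} + 109.5 i$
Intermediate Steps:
$G{\left(Y \right)} = Y^{3}$
$t = \frac{64269811}{840776220}$ ($t = - \frac{28733}{\left(-95\right) 908} + \frac{47531}{\left(-57\right)^{3}} = - \frac{28733}{-86260} + \frac{47531}{-185193} = \left(-28733\right) \left(- \frac{1}{86260}\right) + 47531 \left(- \frac{1}{185193}\right) = \frac{28733}{86260} - \frac{47531}{185193} = \frac{64269811}{840776220} \approx 0.076441$)
$\left(-310563 + t\right) + \sqrt{-73702 + 61712} = \left(-310563 + \frac{64269811}{840776220}\right) + \sqrt{-73702 + 61712} = - \frac{261113920942049}{840776220} + \sqrt{-11990} = - \frac{261113920942049}{840776220} + i \sqrt{11990}$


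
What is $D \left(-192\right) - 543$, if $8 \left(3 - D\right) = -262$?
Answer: $-7407$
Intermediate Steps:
$D = \frac{143}{4}$ ($D = 3 - - \frac{131}{4} = 3 + \frac{131}{4} = \frac{143}{4} \approx 35.75$)
$D \left(-192\right) - 543 = \frac{143}{4} \left(-192\right) - 543 = -6864 - 543 = -7407$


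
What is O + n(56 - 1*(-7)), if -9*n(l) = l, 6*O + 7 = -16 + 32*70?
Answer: 725/2 ≈ 362.50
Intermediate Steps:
O = 739/2 (O = -7/6 + (-16 + 32*70)/6 = -7/6 + (-16 + 2240)/6 = -7/6 + (1/6)*2224 = -7/6 + 1112/3 = 739/2 ≈ 369.50)
n(l) = -l/9
O + n(56 - 1*(-7)) = 739/2 - (56 - 1*(-7))/9 = 739/2 - (56 + 7)/9 = 739/2 - 1/9*63 = 739/2 - 7 = 725/2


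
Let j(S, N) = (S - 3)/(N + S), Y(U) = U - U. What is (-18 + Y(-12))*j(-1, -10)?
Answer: -72/11 ≈ -6.5455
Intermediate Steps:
Y(U) = 0
j(S, N) = (-3 + S)/(N + S)
(-18 + Y(-12))*j(-1, -10) = (-18 + 0)*((-3 - 1)/(-10 - 1)) = -18*(-4)/(-11) = -(-18)*(-4)/11 = -18*4/11 = -72/11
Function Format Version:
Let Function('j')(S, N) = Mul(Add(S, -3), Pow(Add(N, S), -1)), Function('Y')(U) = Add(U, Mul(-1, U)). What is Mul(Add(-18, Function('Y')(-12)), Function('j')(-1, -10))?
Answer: Rational(-72, 11) ≈ -6.5455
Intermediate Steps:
Function('Y')(U) = 0
Function('j')(S, N) = Mul(Pow(Add(N, S), -1), Add(-3, S)) (Function('j')(S, N) = Mul(Add(-3, S), Pow(Add(N, S), -1)) = Mul(Pow(Add(N, S), -1), Add(-3, S)))
Mul(Add(-18, Function('Y')(-12)), Function('j')(-1, -10)) = Mul(Add(-18, 0), Mul(Pow(Add(-10, -1), -1), Add(-3, -1))) = Mul(-18, Mul(Pow(-11, -1), -4)) = Mul(-18, Mul(Rational(-1, 11), -4)) = Mul(-18, Rational(4, 11)) = Rational(-72, 11)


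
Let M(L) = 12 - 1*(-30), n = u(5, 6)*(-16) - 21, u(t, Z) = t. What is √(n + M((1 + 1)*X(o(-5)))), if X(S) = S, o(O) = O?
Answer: I*√59 ≈ 7.6811*I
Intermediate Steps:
n = -101 (n = 5*(-16) - 21 = -80 - 21 = -101)
M(L) = 42 (M(L) = 12 + 30 = 42)
√(n + M((1 + 1)*X(o(-5)))) = √(-101 + 42) = √(-59) = I*√59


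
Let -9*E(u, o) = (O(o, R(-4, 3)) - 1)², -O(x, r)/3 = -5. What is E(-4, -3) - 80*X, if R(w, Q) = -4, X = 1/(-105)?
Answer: -1324/63 ≈ -21.016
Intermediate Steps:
X = -1/105 ≈ -0.0095238
O(x, r) = 15 (O(x, r) = -3*(-5) = 15)
E(u, o) = -196/9 (E(u, o) = -(15 - 1)²/9 = -⅑*14² = -⅑*196 = -196/9)
E(-4, -3) - 80*X = -196/9 - 80*(-1/105) = -196/9 + 16/21 = -1324/63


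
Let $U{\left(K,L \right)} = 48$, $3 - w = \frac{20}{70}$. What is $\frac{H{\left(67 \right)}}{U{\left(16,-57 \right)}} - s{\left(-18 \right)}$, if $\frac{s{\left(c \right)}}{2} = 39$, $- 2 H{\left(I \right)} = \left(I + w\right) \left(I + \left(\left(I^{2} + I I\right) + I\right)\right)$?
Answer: $- \frac{140596}{21} \approx -6695.0$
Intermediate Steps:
$w = \frac{19}{7}$ ($w = 3 - \frac{20}{70} = 3 - 20 \cdot \frac{1}{70} = 3 - \frac{2}{7} = \frac{19}{7} \approx 2.7143$)
$H{\left(I \right)} = - \frac{\left(\frac{19}{7} + I\right) \left(2 I + 2 I^{2}\right)}{2}$ ($H{\left(I \right)} = - \frac{\left(I + \frac{19}{7}\right) \left(I + \left(\left(I^{2} + I I\right) + I\right)\right)}{2} = - \frac{\left(\frac{19}{7} + I\right) \left(I + \left(\left(I^{2} + I^{2}\right) + I\right)\right)}{2} = - \frac{\left(\frac{19}{7} + I\right) \left(I + \left(2 I^{2} + I\right)\right)}{2} = - \frac{\left(\frac{19}{7} + I\right) \left(I + \left(I + 2 I^{2}\right)\right)}{2} = - \frac{\left(\frac{19}{7} + I\right) \left(2 I + 2 I^{2}\right)}{2}$)
$s{\left(c \right)} = 78$ ($s{\left(c \right)} = 2 \cdot 39 = 78$)
$\frac{H{\left(67 \right)}}{U{\left(16,-57 \right)}} - s{\left(-18 \right)} = \frac{\left(- \frac{1}{7}\right) 67 \left(19 + 7 \cdot 67^{2} + 26 \cdot 67\right)}{48} - 78 = \left(- \frac{1}{7}\right) 67 \left(19 + 7 \cdot 4489 + 1742\right) \frac{1}{48} - 78 = \left(- \frac{1}{7}\right) 67 \left(19 + 31423 + 1742\right) \frac{1}{48} - 78 = \left(- \frac{1}{7}\right) 67 \cdot 33184 \cdot \frac{1}{48} - 78 = \left(- \frac{2223328}{7}\right) \frac{1}{48} - 78 = - \frac{138958}{21} - 78 = - \frac{140596}{21}$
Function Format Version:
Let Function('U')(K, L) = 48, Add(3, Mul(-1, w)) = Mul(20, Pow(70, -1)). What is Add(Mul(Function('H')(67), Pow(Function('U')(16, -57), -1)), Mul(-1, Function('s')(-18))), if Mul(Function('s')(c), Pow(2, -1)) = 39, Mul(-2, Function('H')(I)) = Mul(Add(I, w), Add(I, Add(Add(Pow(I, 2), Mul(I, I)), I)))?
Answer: Rational(-140596, 21) ≈ -6695.0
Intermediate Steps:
w = Rational(19, 7) (w = Add(3, Mul(-1, Mul(20, Pow(70, -1)))) = Add(3, Mul(-1, Mul(20, Rational(1, 70)))) = Add(3, Mul(-1, Rational(2, 7))) = Add(3, Rational(-2, 7)) = Rational(19, 7) ≈ 2.7143)
Function('H')(I) = Mul(Rational(-1, 2), Add(Rational(19, 7), I), Add(Mul(2, I), Mul(2, Pow(I, 2)))) (Function('H')(I) = Mul(Rational(-1, 2), Mul(Add(I, Rational(19, 7)), Add(I, Add(Add(Pow(I, 2), Mul(I, I)), I)))) = Mul(Rational(-1, 2), Mul(Add(Rational(19, 7), I), Add(I, Add(Add(Pow(I, 2), Pow(I, 2)), I)))) = Mul(Rational(-1, 2), Mul(Add(Rational(19, 7), I), Add(I, Add(Mul(2, Pow(I, 2)), I)))) = Mul(Rational(-1, 2), Mul(Add(Rational(19, 7), I), Add(I, Add(I, Mul(2, Pow(I, 2)))))) = Mul(Rational(-1, 2), Mul(Add(Rational(19, 7), I), Add(Mul(2, I), Mul(2, Pow(I, 2))))) = Mul(Rational(-1, 2), Add(Rational(19, 7), I), Add(Mul(2, I), Mul(2, Pow(I, 2)))))
Function('s')(c) = 78 (Function('s')(c) = Mul(2, 39) = 78)
Add(Mul(Function('H')(67), Pow(Function('U')(16, -57), -1)), Mul(-1, Function('s')(-18))) = Add(Mul(Mul(Rational(-1, 7), 67, Add(19, Mul(7, Pow(67, 2)), Mul(26, 67))), Pow(48, -1)), Mul(-1, 78)) = Add(Mul(Mul(Rational(-1, 7), 67, Add(19, Mul(7, 4489), 1742)), Rational(1, 48)), -78) = Add(Mul(Mul(Rational(-1, 7), 67, Add(19, 31423, 1742)), Rational(1, 48)), -78) = Add(Mul(Mul(Rational(-1, 7), 67, 33184), Rational(1, 48)), -78) = Add(Mul(Rational(-2223328, 7), Rational(1, 48)), -78) = Add(Rational(-138958, 21), -78) = Rational(-140596, 21)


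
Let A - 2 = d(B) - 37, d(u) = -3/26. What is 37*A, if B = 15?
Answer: -33781/26 ≈ -1299.3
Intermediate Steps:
d(u) = -3/26 (d(u) = -3*1/26 = -3/26)
A = -913/26 (A = 2 + (-3/26 - 37) = 2 - 965/26 = -913/26 ≈ -35.115)
37*A = 37*(-913/26) = -33781/26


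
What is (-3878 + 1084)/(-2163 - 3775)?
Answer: 1397/2969 ≈ 0.47053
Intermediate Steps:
(-3878 + 1084)/(-2163 - 3775) = -2794/(-5938) = -2794*(-1/5938) = 1397/2969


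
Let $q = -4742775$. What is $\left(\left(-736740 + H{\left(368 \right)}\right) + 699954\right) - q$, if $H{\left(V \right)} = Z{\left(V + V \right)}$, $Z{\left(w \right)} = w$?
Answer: $4706725$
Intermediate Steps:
$H{\left(V \right)} = 2 V$ ($H{\left(V \right)} = V + V = 2 V$)
$\left(\left(-736740 + H{\left(368 \right)}\right) + 699954\right) - q = \left(\left(-736740 + 2 \cdot 368\right) + 699954\right) - -4742775 = \left(\left(-736740 + 736\right) + 699954\right) + 4742775 = \left(-736004 + 699954\right) + 4742775 = -36050 + 4742775 = 4706725$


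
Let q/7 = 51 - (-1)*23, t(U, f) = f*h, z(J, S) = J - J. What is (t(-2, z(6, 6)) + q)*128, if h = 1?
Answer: 66304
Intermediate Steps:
z(J, S) = 0
t(U, f) = f (t(U, f) = f*1 = f)
q = 518 (q = 7*(51 - (-1)*23) = 7*(51 - 1*(-23)) = 7*(51 + 23) = 7*74 = 518)
(t(-2, z(6, 6)) + q)*128 = (0 + 518)*128 = 518*128 = 66304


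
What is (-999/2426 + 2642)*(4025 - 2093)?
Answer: 6190604238/1213 ≈ 5.1036e+6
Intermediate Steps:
(-999/2426 + 2642)*(4025 - 2093) = (-999*1/2426 + 2642)*1932 = (-999/2426 + 2642)*1932 = (6408493/2426)*1932 = 6190604238/1213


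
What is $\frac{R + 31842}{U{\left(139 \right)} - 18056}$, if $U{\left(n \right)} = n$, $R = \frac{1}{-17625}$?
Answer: $- \frac{24400663}{13729875} \approx -1.7772$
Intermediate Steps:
$R = - \frac{1}{17625} \approx -5.6738 \cdot 10^{-5}$
$\frac{R + 31842}{U{\left(139 \right)} - 18056} = \frac{- \frac{1}{17625} + 31842}{139 - 18056} = \frac{561215249}{17625 \left(-17917\right)} = \frac{561215249}{17625} \left(- \frac{1}{17917}\right) = - \frac{24400663}{13729875}$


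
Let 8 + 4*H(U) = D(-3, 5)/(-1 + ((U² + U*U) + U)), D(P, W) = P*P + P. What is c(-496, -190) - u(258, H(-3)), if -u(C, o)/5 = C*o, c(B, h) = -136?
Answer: -36089/14 ≈ -2577.8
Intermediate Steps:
D(P, W) = P + P² (D(P, W) = P² + P = P + P²)
H(U) = -2 + 3/(2*(-1 + U + 2*U²)) (H(U) = -2 + ((-3*(1 - 3))/(-1 + ((U² + U*U) + U)))/4 = -2 + ((-3*(-2))/(-1 + ((U² + U²) + U)))/4 = -2 + (6/(-1 + (2*U² + U)))/4 = -2 + (6/(-1 + (U + 2*U²)))/4 = -2 + (6/(-1 + U + 2*U²))/4 = -2 + 3/(2*(-1 + U + 2*U²)))
u(C, o) = -5*C*o
c(-496, -190) - u(258, H(-3)) = -136 - (-5)*258*(7 - 8*(-3)² - 4*(-3))/(2*(-1 - 3 + 2*(-3)²)) = -136 - (-5)*258*(7 - 8*9 + 12)/(2*(-1 - 3 + 2*9)) = -136 - (-5)*258*(7 - 72 + 12)/(2*(-1 - 3 + 18)) = -136 - (-5)*258*(½)*(-53)/14 = -136 - (-5)*258*(½)*(1/14)*(-53) = -136 - (-5)*258*(-53)/28 = -136 - 1*34185/14 = -136 - 34185/14 = -36089/14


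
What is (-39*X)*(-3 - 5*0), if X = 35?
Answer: 4095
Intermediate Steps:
(-39*X)*(-3 - 5*0) = (-39*35)*(-3 - 5*0) = -1365*(-3 + 0) = -1365*(-3) = 4095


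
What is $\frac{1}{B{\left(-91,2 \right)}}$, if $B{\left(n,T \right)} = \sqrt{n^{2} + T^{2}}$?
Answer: $\frac{\sqrt{8285}}{8285} \approx 0.010986$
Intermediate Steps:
$B{\left(n,T \right)} = \sqrt{T^{2} + n^{2}}$
$\frac{1}{B{\left(-91,2 \right)}} = \frac{1}{\sqrt{2^{2} + \left(-91\right)^{2}}} = \frac{1}{\sqrt{4 + 8281}} = \frac{1}{\sqrt{8285}} = \frac{\sqrt{8285}}{8285}$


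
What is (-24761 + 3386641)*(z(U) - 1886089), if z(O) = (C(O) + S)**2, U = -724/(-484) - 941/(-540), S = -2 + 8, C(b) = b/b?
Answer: -6340640155200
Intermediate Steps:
C(b) = 1
S = 6
U = 211601/65340 (U = -724*(-1/484) - 941*(-1/540) = 181/121 + 941/540 = 211601/65340 ≈ 3.2385)
z(O) = 49 (z(O) = (1 + 6)**2 = 7**2 = 49)
(-24761 + 3386641)*(z(U) - 1886089) = (-24761 + 3386641)*(49 - 1886089) = 3361880*(-1886040) = -6340640155200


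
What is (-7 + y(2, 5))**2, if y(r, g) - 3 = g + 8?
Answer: 81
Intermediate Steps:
y(r, g) = 11 + g (y(r, g) = 3 + (g + 8) = 3 + (8 + g) = 11 + g)
(-7 + y(2, 5))**2 = (-7 + (11 + 5))**2 = (-7 + 16)**2 = 9**2 = 81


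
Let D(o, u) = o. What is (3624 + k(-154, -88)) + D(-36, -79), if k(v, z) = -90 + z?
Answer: 3410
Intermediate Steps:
(3624 + k(-154, -88)) + D(-36, -79) = (3624 + (-90 - 88)) - 36 = (3624 - 178) - 36 = 3446 - 36 = 3410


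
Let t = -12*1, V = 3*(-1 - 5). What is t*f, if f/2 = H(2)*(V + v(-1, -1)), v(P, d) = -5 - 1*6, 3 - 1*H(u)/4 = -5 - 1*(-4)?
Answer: 11136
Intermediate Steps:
H(u) = 16 (H(u) = 12 - 4*(-5 - 1*(-4)) = 12 - 4*(-5 + 4) = 12 - 4*(-1) = 12 + 4 = 16)
v(P, d) = -11 (v(P, d) = -5 - 6 = -11)
V = -18 (V = 3*(-6) = -18)
f = -928 (f = 2*(16*(-18 - 11)) = 2*(16*(-29)) = 2*(-464) = -928)
t = -12
t*f = -12*(-928) = 11136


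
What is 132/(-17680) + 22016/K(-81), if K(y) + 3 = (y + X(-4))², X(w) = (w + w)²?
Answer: 3742357/48620 ≈ 76.972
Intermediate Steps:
X(w) = 4*w² (X(w) = (2*w)² = 4*w²)
K(y) = -3 + (64 + y)² (K(y) = -3 + (y + 4*(-4)²)² = -3 + (y + 4*16)² = -3 + (y + 64)² = -3 + (64 + y)²)
132/(-17680) + 22016/K(-81) = 132/(-17680) + 22016/(-3 + (64 - 81)²) = 132*(-1/17680) + 22016/(-3 + (-17)²) = -33/4420 + 22016/(-3 + 289) = -33/4420 + 22016/286 = -33/4420 + 22016*(1/286) = -33/4420 + 11008/143 = 3742357/48620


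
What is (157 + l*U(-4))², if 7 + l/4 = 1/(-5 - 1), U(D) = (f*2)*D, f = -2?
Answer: 819025/9 ≈ 91003.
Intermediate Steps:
U(D) = -4*D (U(D) = (-2*2)*D = -4*D)
l = -86/3 (l = -28 + 4/(-5 - 1) = -28 + 4/(-6) = -28 + 4*(-⅙) = -28 - ⅔ = -86/3 ≈ -28.667)
(157 + l*U(-4))² = (157 - (-344)*(-4)/3)² = (157 - 86/3*16)² = (157 - 1376/3)² = (-905/3)² = 819025/9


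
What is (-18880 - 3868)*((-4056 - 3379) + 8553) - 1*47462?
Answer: -25479726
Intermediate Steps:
(-18880 - 3868)*((-4056 - 3379) + 8553) - 1*47462 = -22748*(-7435 + 8553) - 47462 = -22748*1118 - 47462 = -25432264 - 47462 = -25479726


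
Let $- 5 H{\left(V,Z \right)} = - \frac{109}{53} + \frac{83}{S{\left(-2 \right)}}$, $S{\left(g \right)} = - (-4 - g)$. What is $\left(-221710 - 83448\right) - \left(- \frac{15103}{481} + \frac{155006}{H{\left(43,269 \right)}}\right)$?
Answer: $- \frac{15516554795}{54353} \approx -2.8548 \cdot 10^{5}$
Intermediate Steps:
$S{\left(g \right)} = 4 + g$
$H{\left(V,Z \right)} = - \frac{4181}{530}$ ($H{\left(V,Z \right)} = - \frac{- \frac{109}{53} + \frac{83}{4 - 2}}{5} = - \frac{\left(-109\right) \frac{1}{53} + \frac{83}{2}}{5} = - \frac{- \frac{109}{53} + 83 \cdot \frac{1}{2}}{5} = - \frac{- \frac{109}{53} + \frac{83}{2}}{5} = \left(- \frac{1}{5}\right) \frac{4181}{106} = - \frac{4181}{530}$)
$\left(-221710 - 83448\right) - \left(- \frac{15103}{481} + \frac{155006}{H{\left(43,269 \right)}}\right) = \left(-221710 - 83448\right) - \left(- \frac{82153180}{4181} - \frac{15103}{481}\right) = -305158 - - \frac{1069697979}{54353} = -305158 + \left(\frac{15103}{481} + \frac{82153180}{4181}\right) = -305158 + \frac{1069697979}{54353} = - \frac{15516554795}{54353}$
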